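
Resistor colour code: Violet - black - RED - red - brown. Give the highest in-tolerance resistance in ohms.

Violet → 7 (first significant figure)
Black → 0 (second significant figure)
Red → 2 (third significant figure)
Red → ×10^2 multiplier
Brown → ±1% tolerance
702 × 100 = 70200 Ω
Highest = 70200 × (1 + 1/100) = 70902 Ω.

70902 Ω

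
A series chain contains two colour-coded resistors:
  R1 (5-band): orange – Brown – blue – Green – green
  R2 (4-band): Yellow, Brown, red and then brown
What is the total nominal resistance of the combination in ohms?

R1: orange, brown, blue → 316; green ×10^5 → 31600000 Ω.
R2: yellow, brown → 41; red ×10^2 → 4100 Ω.
Series: 31600000 + 4100 = 31604100 Ω.

31604100 Ω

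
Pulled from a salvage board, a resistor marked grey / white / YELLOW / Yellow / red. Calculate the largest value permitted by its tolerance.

Grey → 8 (first significant figure)
White → 9 (second significant figure)
Yellow → 4 (third significant figure)
Yellow → ×10^4 multiplier
Red → ±2% tolerance
894 × 10000 = 8940000 Ω
Largest = 8940000 × (1 + 2/100) = 9118800 Ω.

9118800 Ω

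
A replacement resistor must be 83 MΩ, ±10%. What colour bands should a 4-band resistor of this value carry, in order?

83000000 Ω = 83 × 10^6.
8 → grey
3 → orange
Multiplier 10^6 → blue.
±10% tolerance → silver.

grey, orange, blue, silver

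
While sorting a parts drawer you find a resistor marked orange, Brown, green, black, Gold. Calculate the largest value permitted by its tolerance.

330.75 Ω

Orange → 3 (first significant figure)
Brown → 1 (second significant figure)
Green → 5 (third significant figure)
Black → ×1 multiplier
Gold → ±5% tolerance
315 × 1 = 315 Ω
Largest = 315 × (1 + 5/100) = 330.75 Ω.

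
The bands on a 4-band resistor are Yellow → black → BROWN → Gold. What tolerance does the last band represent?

The last band, gold, is the tolerance band.
Gold corresponds to ±5%.

±5%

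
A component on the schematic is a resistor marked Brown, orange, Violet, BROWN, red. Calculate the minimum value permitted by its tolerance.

Brown → 1 (first significant figure)
Orange → 3 (second significant figure)
Violet → 7 (third significant figure)
Brown → ×10 multiplier
Red → ±2% tolerance
137 × 10 = 1370 Ω
Minimum = 1370 × (1 − 2/100) = 1342.6 Ω.

1342.6 Ω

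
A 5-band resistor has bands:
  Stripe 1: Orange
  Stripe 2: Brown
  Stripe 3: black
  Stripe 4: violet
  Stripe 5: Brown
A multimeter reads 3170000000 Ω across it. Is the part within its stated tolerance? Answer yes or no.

no

Orange → 3 (first significant figure)
Brown → 1 (second significant figure)
Black → 0 (third significant figure)
Violet → ×10^7 multiplier
Brown → ±1% tolerance
310 × 10000000 = 3100000000 Ω
Allowed range: 3069000000 Ω to 3131000000 Ω.
3170000000 Ω lies outside that range.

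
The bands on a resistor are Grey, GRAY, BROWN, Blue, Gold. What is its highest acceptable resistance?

Grey → 8 (first significant figure)
Grey → 8 (second significant figure)
Brown → 1 (third significant figure)
Blue → ×10^6 multiplier
Gold → ±5% tolerance
881 × 1000000 = 881000000 Ω
Highest = 881000000 × (1 + 5/100) = 925050000 Ω.

925050000 Ω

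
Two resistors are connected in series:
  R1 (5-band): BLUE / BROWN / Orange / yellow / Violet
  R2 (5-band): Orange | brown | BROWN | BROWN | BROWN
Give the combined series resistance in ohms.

R1: blue, brown, orange → 613; yellow ×10^4 → 6130000 Ω.
R2: orange, brown, brown → 311; brown ×10 → 3110 Ω.
Series: 6130000 + 3110 = 6133110 Ω.

6133110 Ω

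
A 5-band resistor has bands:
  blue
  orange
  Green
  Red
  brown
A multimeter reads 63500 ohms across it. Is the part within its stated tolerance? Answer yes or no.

Blue → 6 (first significant figure)
Orange → 3 (second significant figure)
Green → 5 (third significant figure)
Red → ×10^2 multiplier
Brown → ±1% tolerance
635 × 100 = 63500 Ω
Allowed range: 62865 Ω to 64135 Ω.
63500 ohms lies inside that range.

yes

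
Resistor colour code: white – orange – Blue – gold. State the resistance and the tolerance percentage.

93000000 Ω ±5%

White → 9 (first significant figure)
Orange → 3 (second significant figure)
Blue → ×10^6 multiplier
Gold → ±5% tolerance
93 × 1000000 = 93000000 Ω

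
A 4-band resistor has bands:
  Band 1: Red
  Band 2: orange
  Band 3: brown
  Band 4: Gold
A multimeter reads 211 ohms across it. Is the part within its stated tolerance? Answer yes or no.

Red → 2 (first significant figure)
Orange → 3 (second significant figure)
Brown → ×10 multiplier
Gold → ±5% tolerance
23 × 10 = 230 Ω
Allowed range: 218.5 Ω to 241.5 Ω.
211 ohms lies outside that range.

no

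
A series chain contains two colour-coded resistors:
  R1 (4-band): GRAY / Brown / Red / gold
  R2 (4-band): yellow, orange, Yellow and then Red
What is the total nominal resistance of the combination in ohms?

438100 Ω

R1: grey, brown → 81; red ×10^2 → 8100 Ω.
R2: yellow, orange → 43; yellow ×10^4 → 430000 Ω.
Series: 8100 + 430000 = 438100 Ω.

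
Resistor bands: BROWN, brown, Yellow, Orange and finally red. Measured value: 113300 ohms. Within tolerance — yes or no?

Brown → 1 (first significant figure)
Brown → 1 (second significant figure)
Yellow → 4 (third significant figure)
Orange → ×10^3 multiplier
Red → ±2% tolerance
114 × 1000 = 114000 Ω
Allowed range: 111720 Ω to 116280 Ω.
113300 ohms lies inside that range.

yes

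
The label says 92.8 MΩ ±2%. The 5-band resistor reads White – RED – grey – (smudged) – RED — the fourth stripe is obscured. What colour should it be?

green

92800000 Ω = 928 × 10^5.
The fourth band is the multiplier, 10^5, which is green.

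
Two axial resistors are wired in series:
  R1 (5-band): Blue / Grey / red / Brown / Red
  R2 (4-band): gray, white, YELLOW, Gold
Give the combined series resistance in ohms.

896820 Ω

R1: blue, grey, red → 682; brown ×10 → 6820 Ω.
R2: grey, white → 89; yellow ×10^4 → 890000 Ω.
Series: 6820 + 890000 = 896820 Ω.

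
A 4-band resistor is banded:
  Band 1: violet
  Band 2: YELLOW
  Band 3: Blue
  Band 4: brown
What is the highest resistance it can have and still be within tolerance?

Violet → 7 (first significant figure)
Yellow → 4 (second significant figure)
Blue → ×10^6 multiplier
Brown → ±1% tolerance
74 × 1000000 = 74000000 Ω
Highest = 74000000 × (1 + 1/100) = 74740000 Ω.

74740000 Ω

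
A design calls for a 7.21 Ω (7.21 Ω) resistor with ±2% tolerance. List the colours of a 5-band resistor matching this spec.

violet, red, brown, silver, red

7.21 Ω = 721 × 10^-2.
7 → violet
2 → red
1 → brown
Multiplier 10^-2 → silver.
±2% tolerance → red.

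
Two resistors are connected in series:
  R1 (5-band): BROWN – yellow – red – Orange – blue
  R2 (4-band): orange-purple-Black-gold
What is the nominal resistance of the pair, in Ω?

142037 Ω

R1: brown, yellow, red → 142; orange ×10^3 → 142000 Ω.
R2: orange, violet → 37; black ×1 → 37 Ω.
Series: 142000 + 37 = 142037 Ω.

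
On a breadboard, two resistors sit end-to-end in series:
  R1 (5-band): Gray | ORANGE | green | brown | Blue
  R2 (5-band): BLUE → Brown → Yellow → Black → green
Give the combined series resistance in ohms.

R1: grey, orange, green → 835; brown ×10 → 8350 Ω.
R2: blue, brown, yellow → 614; black ×1 → 614 Ω.
Series: 8350 + 614 = 8964 Ω.

8964 Ω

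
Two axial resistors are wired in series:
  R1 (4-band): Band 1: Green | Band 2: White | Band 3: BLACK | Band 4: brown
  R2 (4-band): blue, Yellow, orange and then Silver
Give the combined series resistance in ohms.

64059 Ω

R1: green, white → 59; black ×1 → 59 Ω.
R2: blue, yellow → 64; orange ×10^3 → 64000 Ω.
Series: 59 + 64000 = 64059 Ω.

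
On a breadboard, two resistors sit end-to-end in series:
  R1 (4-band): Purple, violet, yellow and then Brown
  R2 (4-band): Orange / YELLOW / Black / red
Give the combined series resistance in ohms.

770034 Ω

R1: violet, violet → 77; yellow ×10^4 → 770000 Ω.
R2: orange, yellow → 34; black ×1 → 34 Ω.
Series: 770000 + 34 = 770034 Ω.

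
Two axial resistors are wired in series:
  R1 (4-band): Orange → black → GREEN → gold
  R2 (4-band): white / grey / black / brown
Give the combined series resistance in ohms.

R1: orange, black → 30; green ×10^5 → 3000000 Ω.
R2: white, grey → 98; black ×1 → 98 Ω.
Series: 3000000 + 98 = 3000098 Ω.

3000098 Ω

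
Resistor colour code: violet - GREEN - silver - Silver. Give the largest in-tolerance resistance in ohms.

0.825 Ω

Violet → 7 (first significant figure)
Green → 5 (second significant figure)
Silver → ×0.01 multiplier
Silver → ±10% tolerance
75 × 0.01 = 0.75 Ω
Largest = 0.75 × (1 + 10/100) = 0.825 Ω.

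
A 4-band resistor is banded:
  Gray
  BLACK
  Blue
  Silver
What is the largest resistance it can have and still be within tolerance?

88000000 Ω

Grey → 8 (first significant figure)
Black → 0 (second significant figure)
Blue → ×10^6 multiplier
Silver → ±10% tolerance
80 × 1000000 = 80000000 Ω
Largest = 80000000 × (1 + 10/100) = 88000000 Ω.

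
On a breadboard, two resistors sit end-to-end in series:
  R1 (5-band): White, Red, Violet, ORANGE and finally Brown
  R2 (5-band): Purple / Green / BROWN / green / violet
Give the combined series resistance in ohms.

76027000 Ω

R1: white, red, violet → 927; orange ×10^3 → 927000 Ω.
R2: violet, green, brown → 751; green ×10^5 → 75100000 Ω.
Series: 927000 + 75100000 = 76027000 Ω.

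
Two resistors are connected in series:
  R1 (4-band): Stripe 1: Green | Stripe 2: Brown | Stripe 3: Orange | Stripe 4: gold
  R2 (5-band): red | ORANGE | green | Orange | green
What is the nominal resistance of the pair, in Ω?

286000 Ω

R1: green, brown → 51; orange ×10^3 → 51000 Ω.
R2: red, orange, green → 235; orange ×10^3 → 235000 Ω.
Series: 51000 + 235000 = 286000 Ω.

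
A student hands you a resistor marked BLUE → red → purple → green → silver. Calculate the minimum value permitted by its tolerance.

56430000 Ω

Blue → 6 (first significant figure)
Red → 2 (second significant figure)
Violet → 7 (third significant figure)
Green → ×10^5 multiplier
Silver → ±10% tolerance
627 × 100000 = 62700000 Ω
Minimum = 62700000 × (1 − 10/100) = 56430000 Ω.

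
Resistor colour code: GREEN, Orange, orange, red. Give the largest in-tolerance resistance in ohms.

54060 Ω

Green → 5 (first significant figure)
Orange → 3 (second significant figure)
Orange → ×10^3 multiplier
Red → ±2% tolerance
53 × 1000 = 53000 Ω
Largest = 53000 × (1 + 2/100) = 54060 Ω.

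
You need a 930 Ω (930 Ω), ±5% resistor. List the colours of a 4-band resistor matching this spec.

white, orange, brown, gold

930 Ω = 93 × 10^1.
9 → white
3 → orange
Multiplier 10^1 → brown.
±5% tolerance → gold.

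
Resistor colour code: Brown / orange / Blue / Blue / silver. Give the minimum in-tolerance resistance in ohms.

Brown → 1 (first significant figure)
Orange → 3 (second significant figure)
Blue → 6 (third significant figure)
Blue → ×10^6 multiplier
Silver → ±10% tolerance
136 × 1000000 = 136000000 Ω
Minimum = 136000000 × (1 − 10/100) = 122400000 Ω.

122400000 Ω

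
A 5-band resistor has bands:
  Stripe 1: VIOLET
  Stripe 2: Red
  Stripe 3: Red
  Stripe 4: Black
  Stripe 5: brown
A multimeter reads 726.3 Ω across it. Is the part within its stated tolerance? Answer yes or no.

yes

Violet → 7 (first significant figure)
Red → 2 (second significant figure)
Red → 2 (third significant figure)
Black → ×1 multiplier
Brown → ±1% tolerance
722 × 1 = 722 Ω
Allowed range: 714.78 Ω to 729.22 Ω.
726.3 Ω lies inside that range.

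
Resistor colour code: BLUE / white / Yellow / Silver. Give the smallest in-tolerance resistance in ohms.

Blue → 6 (first significant figure)
White → 9 (second significant figure)
Yellow → ×10^4 multiplier
Silver → ±10% tolerance
69 × 10000 = 690000 Ω
Smallest = 690000 × (1 − 10/100) = 621000 Ω.

621000 Ω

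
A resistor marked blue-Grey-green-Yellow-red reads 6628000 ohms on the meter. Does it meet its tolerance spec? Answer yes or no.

no

Blue → 6 (first significant figure)
Grey → 8 (second significant figure)
Green → 5 (third significant figure)
Yellow → ×10^4 multiplier
Red → ±2% tolerance
685 × 10000 = 6850000 Ω
Allowed range: 6713000 Ω to 6987000 Ω.
6628000 ohms lies outside that range.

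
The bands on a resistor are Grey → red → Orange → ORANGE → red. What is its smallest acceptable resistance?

806540 Ω

Grey → 8 (first significant figure)
Red → 2 (second significant figure)
Orange → 3 (third significant figure)
Orange → ×10^3 multiplier
Red → ±2% tolerance
823 × 1000 = 823000 Ω
Smallest = 823000 × (1 − 2/100) = 806540 Ω.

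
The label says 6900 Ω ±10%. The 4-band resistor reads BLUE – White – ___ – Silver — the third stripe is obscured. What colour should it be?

red

6900 Ω = 69 × 10^2.
The third band is the multiplier, 10^2, which is red.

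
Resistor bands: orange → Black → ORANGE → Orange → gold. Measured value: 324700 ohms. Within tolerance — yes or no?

Orange → 3 (first significant figure)
Black → 0 (second significant figure)
Orange → 3 (third significant figure)
Orange → ×10^3 multiplier
Gold → ±5% tolerance
303 × 1000 = 303000 Ω
Allowed range: 287850 Ω to 318150 Ω.
324700 ohms lies outside that range.

no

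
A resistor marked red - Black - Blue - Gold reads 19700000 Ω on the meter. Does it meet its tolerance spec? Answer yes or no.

yes

Red → 2 (first significant figure)
Black → 0 (second significant figure)
Blue → ×10^6 multiplier
Gold → ±5% tolerance
20 × 1000000 = 20000000 Ω
Allowed range: 19000000 Ω to 21000000 Ω.
19700000 Ω lies inside that range.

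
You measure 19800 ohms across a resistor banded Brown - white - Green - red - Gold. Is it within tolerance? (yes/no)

yes

Brown → 1 (first significant figure)
White → 9 (second significant figure)
Green → 5 (third significant figure)
Red → ×10^2 multiplier
Gold → ±5% tolerance
195 × 100 = 19500 Ω
Allowed range: 18525 Ω to 20475 Ω.
19800 ohms lies inside that range.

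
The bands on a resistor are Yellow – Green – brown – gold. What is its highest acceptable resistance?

Yellow → 4 (first significant figure)
Green → 5 (second significant figure)
Brown → ×10 multiplier
Gold → ±5% tolerance
45 × 10 = 450 Ω
Highest = 450 × (1 + 5/100) = 472.5 Ω.

472.5 Ω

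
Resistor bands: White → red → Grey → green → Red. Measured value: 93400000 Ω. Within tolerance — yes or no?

White → 9 (first significant figure)
Red → 2 (second significant figure)
Grey → 8 (third significant figure)
Green → ×10^5 multiplier
Red → ±2% tolerance
928 × 100000 = 92800000 Ω
Allowed range: 90944000 Ω to 94656000 Ω.
93400000 Ω lies inside that range.

yes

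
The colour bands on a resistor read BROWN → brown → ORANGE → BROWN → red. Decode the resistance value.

1130 Ω

Brown → 1 (first significant figure)
Brown → 1 (second significant figure)
Orange → 3 (third significant figure)
Brown → ×10 multiplier
113 × 10 = 1130 Ω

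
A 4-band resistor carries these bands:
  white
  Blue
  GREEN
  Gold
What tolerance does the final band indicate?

The last band, gold, is the tolerance band.
Gold corresponds to ±5%.

±5%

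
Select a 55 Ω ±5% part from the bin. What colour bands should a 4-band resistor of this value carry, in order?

55 Ω = 55 × 10^0.
5 → green
5 → green
Multiplier 10^0 → black.
±5% tolerance → gold.

green, green, black, gold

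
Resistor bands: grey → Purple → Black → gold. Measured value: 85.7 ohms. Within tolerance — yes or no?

yes

Grey → 8 (first significant figure)
Violet → 7 (second significant figure)
Black → ×1 multiplier
Gold → ±5% tolerance
87 × 1 = 87 Ω
Allowed range: 82.65 Ω to 91.35 Ω.
85.7 ohms lies inside that range.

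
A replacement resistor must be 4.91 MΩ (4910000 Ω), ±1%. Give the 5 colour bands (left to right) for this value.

4910000 Ω = 491 × 10^4.
4 → yellow
9 → white
1 → brown
Multiplier 10^4 → yellow.
±1% tolerance → brown.

yellow, white, brown, yellow, brown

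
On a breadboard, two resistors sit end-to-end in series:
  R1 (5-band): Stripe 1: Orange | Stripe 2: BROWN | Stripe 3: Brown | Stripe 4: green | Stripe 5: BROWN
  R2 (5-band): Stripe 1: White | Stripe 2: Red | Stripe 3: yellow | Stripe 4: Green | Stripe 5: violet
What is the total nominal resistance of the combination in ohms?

R1: orange, brown, brown → 311; green ×10^5 → 31100000 Ω.
R2: white, red, yellow → 924; green ×10^5 → 92400000 Ω.
Series: 31100000 + 92400000 = 123500000 Ω.

123500000 Ω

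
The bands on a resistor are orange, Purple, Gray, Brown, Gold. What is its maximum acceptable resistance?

Orange → 3 (first significant figure)
Violet → 7 (second significant figure)
Grey → 8 (third significant figure)
Brown → ×10 multiplier
Gold → ±5% tolerance
378 × 10 = 3780 Ω
Maximum = 3780 × (1 + 5/100) = 3969 Ω.

3969 Ω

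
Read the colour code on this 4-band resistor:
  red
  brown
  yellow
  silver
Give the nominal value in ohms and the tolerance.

Red → 2 (first significant figure)
Brown → 1 (second significant figure)
Yellow → ×10^4 multiplier
Silver → ±10% tolerance
21 × 10000 = 210000 Ω

210000 Ω ±10%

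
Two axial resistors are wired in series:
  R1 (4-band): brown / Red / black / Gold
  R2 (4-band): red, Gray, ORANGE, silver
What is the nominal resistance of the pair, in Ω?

28012 Ω

R1: brown, red → 12; black ×1 → 12 Ω.
R2: red, grey → 28; orange ×10^3 → 28000 Ω.
Series: 12 + 28000 = 28012 Ω.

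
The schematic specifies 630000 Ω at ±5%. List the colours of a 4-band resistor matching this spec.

630000 Ω = 63 × 10^4.
6 → blue
3 → orange
Multiplier 10^4 → yellow.
±5% tolerance → gold.

blue, orange, yellow, gold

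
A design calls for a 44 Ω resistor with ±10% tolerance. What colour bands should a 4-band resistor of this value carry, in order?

44 Ω = 44 × 10^0.
4 → yellow
4 → yellow
Multiplier 10^0 → black.
±10% tolerance → silver.

yellow, yellow, black, silver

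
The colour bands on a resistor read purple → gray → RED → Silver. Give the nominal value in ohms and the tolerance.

7800 Ω ±10%

Violet → 7 (first significant figure)
Grey → 8 (second significant figure)
Red → ×10^2 multiplier
Silver → ±10% tolerance
78 × 100 = 7800 Ω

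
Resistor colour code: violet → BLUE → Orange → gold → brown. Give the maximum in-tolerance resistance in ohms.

Violet → 7 (first significant figure)
Blue → 6 (second significant figure)
Orange → 3 (third significant figure)
Gold → ×0.1 multiplier
Brown → ±1% tolerance
763 × 0.1 = 76.3 Ω
Maximum = 76.3 × (1 + 1/100) = 77.063 Ω.

77.063 Ω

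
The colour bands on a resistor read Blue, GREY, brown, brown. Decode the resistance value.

680 Ω

Blue → 6 (first significant figure)
Grey → 8 (second significant figure)
Brown → ×10 multiplier
68 × 10 = 680 Ω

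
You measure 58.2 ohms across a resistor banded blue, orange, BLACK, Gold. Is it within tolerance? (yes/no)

no

Blue → 6 (first significant figure)
Orange → 3 (second significant figure)
Black → ×1 multiplier
Gold → ±5% tolerance
63 × 1 = 63 Ω
Allowed range: 59.85 Ω to 66.15 Ω.
58.2 ohms lies outside that range.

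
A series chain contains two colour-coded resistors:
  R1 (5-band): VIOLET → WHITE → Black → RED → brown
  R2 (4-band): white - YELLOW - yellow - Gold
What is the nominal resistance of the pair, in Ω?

R1: violet, white, black → 790; red ×10^2 → 79000 Ω.
R2: white, yellow → 94; yellow ×10^4 → 940000 Ω.
Series: 79000 + 940000 = 1019000 Ω.

1019000 Ω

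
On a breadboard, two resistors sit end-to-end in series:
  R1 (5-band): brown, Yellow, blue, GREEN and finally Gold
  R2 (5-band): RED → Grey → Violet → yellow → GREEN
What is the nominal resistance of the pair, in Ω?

R1: brown, yellow, blue → 146; green ×10^5 → 14600000 Ω.
R2: red, grey, violet → 287; yellow ×10^4 → 2870000 Ω.
Series: 14600000 + 2870000 = 17470000 Ω.

17470000 Ω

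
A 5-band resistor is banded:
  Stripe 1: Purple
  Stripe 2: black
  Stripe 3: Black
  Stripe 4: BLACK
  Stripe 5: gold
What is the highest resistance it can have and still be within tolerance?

735 Ω

Violet → 7 (first significant figure)
Black → 0 (second significant figure)
Black → 0 (third significant figure)
Black → ×1 multiplier
Gold → ±5% tolerance
700 × 1 = 700 Ω
Highest = 700 × (1 + 5/100) = 735 Ω.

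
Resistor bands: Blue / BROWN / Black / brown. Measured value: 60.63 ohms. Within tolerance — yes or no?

yes

Blue → 6 (first significant figure)
Brown → 1 (second significant figure)
Black → ×1 multiplier
Brown → ±1% tolerance
61 × 1 = 61 Ω
Allowed range: 60.39 Ω to 61.61 Ω.
60.63 ohms lies inside that range.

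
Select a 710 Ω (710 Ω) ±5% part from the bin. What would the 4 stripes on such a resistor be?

violet, brown, brown, gold

710 Ω = 71 × 10^1.
7 → violet
1 → brown
Multiplier 10^1 → brown.
±5% tolerance → gold.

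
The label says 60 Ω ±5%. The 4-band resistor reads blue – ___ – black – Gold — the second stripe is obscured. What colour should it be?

black

60 Ω = 60 × 10^0.
The second band gives digit 0 of the significand, and 0 is black.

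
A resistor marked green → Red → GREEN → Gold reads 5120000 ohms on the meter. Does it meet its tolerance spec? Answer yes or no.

yes

Green → 5 (first significant figure)
Red → 2 (second significant figure)
Green → ×10^5 multiplier
Gold → ±5% tolerance
52 × 100000 = 5200000 Ω
Allowed range: 4940000 Ω to 5460000 Ω.
5120000 ohms lies inside that range.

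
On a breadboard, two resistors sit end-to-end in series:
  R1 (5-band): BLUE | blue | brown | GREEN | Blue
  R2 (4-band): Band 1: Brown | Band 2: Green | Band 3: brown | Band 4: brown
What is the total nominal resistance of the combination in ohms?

R1: blue, blue, brown → 661; green ×10^5 → 66100000 Ω.
R2: brown, green → 15; brown ×10 → 150 Ω.
Series: 66100000 + 150 = 66100150 Ω.

66100150 Ω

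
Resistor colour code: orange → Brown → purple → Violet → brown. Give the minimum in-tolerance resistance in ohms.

3138300000 Ω

Orange → 3 (first significant figure)
Brown → 1 (second significant figure)
Violet → 7 (third significant figure)
Violet → ×10^7 multiplier
Brown → ±1% tolerance
317 × 10000000 = 3170000000 Ω
Minimum = 3170000000 × (1 − 1/100) = 3138300000 Ω.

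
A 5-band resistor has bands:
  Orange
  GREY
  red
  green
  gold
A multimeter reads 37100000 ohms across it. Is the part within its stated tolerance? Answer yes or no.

Orange → 3 (first significant figure)
Grey → 8 (second significant figure)
Red → 2 (third significant figure)
Green → ×10^5 multiplier
Gold → ±5% tolerance
382 × 100000 = 38200000 Ω
Allowed range: 36290000 Ω to 40110000 Ω.
37100000 ohms lies inside that range.

yes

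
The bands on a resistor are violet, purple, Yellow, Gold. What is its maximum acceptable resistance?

Violet → 7 (first significant figure)
Violet → 7 (second significant figure)
Yellow → ×10^4 multiplier
Gold → ±5% tolerance
77 × 10000 = 770000 Ω
Maximum = 770000 × (1 + 5/100) = 808500 Ω.

808500 Ω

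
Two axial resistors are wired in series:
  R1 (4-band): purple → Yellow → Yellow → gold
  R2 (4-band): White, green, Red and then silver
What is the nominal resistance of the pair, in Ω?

R1: violet, yellow → 74; yellow ×10^4 → 740000 Ω.
R2: white, green → 95; red ×10^2 → 9500 Ω.
Series: 740000 + 9500 = 749500 Ω.

749500 Ω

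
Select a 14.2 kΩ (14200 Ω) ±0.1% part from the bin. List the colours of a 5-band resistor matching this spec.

brown, yellow, red, red, violet

14200 Ω = 142 × 10^2.
1 → brown
4 → yellow
2 → red
Multiplier 10^2 → red.
±0.1% tolerance → violet.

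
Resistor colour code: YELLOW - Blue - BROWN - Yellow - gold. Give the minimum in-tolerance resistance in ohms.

Yellow → 4 (first significant figure)
Blue → 6 (second significant figure)
Brown → 1 (third significant figure)
Yellow → ×10^4 multiplier
Gold → ±5% tolerance
461 × 10000 = 4610000 Ω
Minimum = 4610000 × (1 − 5/100) = 4379500 Ω.

4379500 Ω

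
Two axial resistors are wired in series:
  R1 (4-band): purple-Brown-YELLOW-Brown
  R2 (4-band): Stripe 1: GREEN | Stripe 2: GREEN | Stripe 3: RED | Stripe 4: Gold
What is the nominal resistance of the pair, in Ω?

715500 Ω

R1: violet, brown → 71; yellow ×10^4 → 710000 Ω.
R2: green, green → 55; red ×10^2 → 5500 Ω.
Series: 710000 + 5500 = 715500 Ω.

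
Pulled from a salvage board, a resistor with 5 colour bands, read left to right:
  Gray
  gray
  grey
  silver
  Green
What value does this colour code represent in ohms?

8.88 Ω

Grey → 8 (first significant figure)
Grey → 8 (second significant figure)
Grey → 8 (third significant figure)
Silver → ×0.01 multiplier
888 × 0.01 = 8.88 Ω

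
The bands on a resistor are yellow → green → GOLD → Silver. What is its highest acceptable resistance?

4.95 Ω

Yellow → 4 (first significant figure)
Green → 5 (second significant figure)
Gold → ×0.1 multiplier
Silver → ±10% tolerance
45 × 0.1 = 4.5 Ω
Highest = 4.5 × (1 + 10/100) = 4.95 Ω.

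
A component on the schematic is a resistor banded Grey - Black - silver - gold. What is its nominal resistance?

Grey → 8 (first significant figure)
Black → 0 (second significant figure)
Silver → ×0.01 multiplier
80 × 0.01 = 0.8 Ω

0.8 Ω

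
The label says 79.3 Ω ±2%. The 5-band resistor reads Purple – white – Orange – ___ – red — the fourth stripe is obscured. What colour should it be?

gold

79.3 Ω = 793 × 10^-1.
The fourth band is the multiplier, 10^-1, which is gold.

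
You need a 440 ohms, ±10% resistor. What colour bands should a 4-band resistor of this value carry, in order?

440 Ω = 44 × 10^1.
4 → yellow
4 → yellow
Multiplier 10^1 → brown.
±10% tolerance → silver.

yellow, yellow, brown, silver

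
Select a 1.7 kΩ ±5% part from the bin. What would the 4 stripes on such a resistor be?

1700 Ω = 17 × 10^2.
1 → brown
7 → violet
Multiplier 10^2 → red.
±5% tolerance → gold.

brown, violet, red, gold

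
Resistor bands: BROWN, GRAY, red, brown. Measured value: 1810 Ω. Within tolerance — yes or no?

Brown → 1 (first significant figure)
Grey → 8 (second significant figure)
Red → ×10^2 multiplier
Brown → ±1% tolerance
18 × 100 = 1800 Ω
Allowed range: 1782 Ω to 1818 Ω.
1810 Ω lies inside that range.

yes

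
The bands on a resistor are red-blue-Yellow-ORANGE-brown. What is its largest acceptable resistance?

266640 Ω

Red → 2 (first significant figure)
Blue → 6 (second significant figure)
Yellow → 4 (third significant figure)
Orange → ×10^3 multiplier
Brown → ±1% tolerance
264 × 1000 = 264000 Ω
Largest = 264000 × (1 + 1/100) = 266640 Ω.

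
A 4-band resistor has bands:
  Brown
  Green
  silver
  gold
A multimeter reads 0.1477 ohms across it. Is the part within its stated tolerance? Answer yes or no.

yes

Brown → 1 (first significant figure)
Green → 5 (second significant figure)
Silver → ×0.01 multiplier
Gold → ±5% tolerance
15 × 0.01 = 0.15 Ω
Allowed range: 0.1425 Ω to 0.1575 Ω.
0.1477 ohms lies inside that range.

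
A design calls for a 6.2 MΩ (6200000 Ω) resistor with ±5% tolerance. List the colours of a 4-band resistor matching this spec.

6200000 Ω = 62 × 10^5.
6 → blue
2 → red
Multiplier 10^5 → green.
±5% tolerance → gold.

blue, red, green, gold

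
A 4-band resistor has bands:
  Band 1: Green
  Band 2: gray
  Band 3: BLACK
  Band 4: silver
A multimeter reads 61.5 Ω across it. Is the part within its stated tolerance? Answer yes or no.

yes

Green → 5 (first significant figure)
Grey → 8 (second significant figure)
Black → ×1 multiplier
Silver → ±10% tolerance
58 × 1 = 58 Ω
Allowed range: 52.2 Ω to 63.8 Ω.
61.5 Ω lies inside that range.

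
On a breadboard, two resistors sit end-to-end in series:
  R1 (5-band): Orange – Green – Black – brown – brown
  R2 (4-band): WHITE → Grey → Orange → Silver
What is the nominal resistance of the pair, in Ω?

R1: orange, green, black → 350; brown ×10 → 3500 Ω.
R2: white, grey → 98; orange ×10^3 → 98000 Ω.
Series: 3500 + 98000 = 101500 Ω.

101500 Ω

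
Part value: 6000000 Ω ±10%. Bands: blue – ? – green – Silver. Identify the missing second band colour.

6000000 Ω = 60 × 10^5.
The second band gives digit 0 of the significand, and 0 is black.

black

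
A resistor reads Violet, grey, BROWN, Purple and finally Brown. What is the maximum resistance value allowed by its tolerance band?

Violet → 7 (first significant figure)
Grey → 8 (second significant figure)
Brown → 1 (third significant figure)
Violet → ×10^7 multiplier
Brown → ±1% tolerance
781 × 10000000 = 7810000000 Ω
Maximum = 7810000000 × (1 + 1/100) = 7888100000 Ω.

7888100000 Ω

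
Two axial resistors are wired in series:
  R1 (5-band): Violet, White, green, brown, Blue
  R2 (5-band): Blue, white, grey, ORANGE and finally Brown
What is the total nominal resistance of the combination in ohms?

R1: violet, white, green → 795; brown ×10 → 7950 Ω.
R2: blue, white, grey → 698; orange ×10^3 → 698000 Ω.
Series: 7950 + 698000 = 705950 Ω.

705950 Ω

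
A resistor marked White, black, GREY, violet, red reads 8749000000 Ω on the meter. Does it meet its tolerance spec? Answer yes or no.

White → 9 (first significant figure)
Black → 0 (second significant figure)
Grey → 8 (third significant figure)
Violet → ×10^7 multiplier
Red → ±2% tolerance
908 × 10000000 = 9080000000 Ω
Allowed range: 8898400000 Ω to 9261600000 Ω.
8749000000 Ω lies outside that range.

no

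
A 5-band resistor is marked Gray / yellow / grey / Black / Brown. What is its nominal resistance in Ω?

848 Ω

Grey → 8 (first significant figure)
Yellow → 4 (second significant figure)
Grey → 8 (third significant figure)
Black → ×1 multiplier
848 × 1 = 848 Ω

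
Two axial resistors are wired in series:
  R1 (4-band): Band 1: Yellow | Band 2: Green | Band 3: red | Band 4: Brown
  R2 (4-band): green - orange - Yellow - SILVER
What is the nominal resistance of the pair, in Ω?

R1: yellow, green → 45; red ×10^2 → 4500 Ω.
R2: green, orange → 53; yellow ×10^4 → 530000 Ω.
Series: 4500 + 530000 = 534500 Ω.

534500 Ω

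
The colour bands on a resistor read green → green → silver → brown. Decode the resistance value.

Green → 5 (first significant figure)
Green → 5 (second significant figure)
Silver → ×0.01 multiplier
55 × 0.01 = 0.55 Ω

0.55 Ω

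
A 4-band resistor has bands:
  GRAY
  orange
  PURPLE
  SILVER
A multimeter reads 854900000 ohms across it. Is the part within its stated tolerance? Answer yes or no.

yes

Grey → 8 (first significant figure)
Orange → 3 (second significant figure)
Violet → ×10^7 multiplier
Silver → ±10% tolerance
83 × 10000000 = 830000000 Ω
Allowed range: 747000000 Ω to 913000000 Ω.
854900000 ohms lies inside that range.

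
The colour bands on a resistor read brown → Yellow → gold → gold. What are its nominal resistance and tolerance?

Brown → 1 (first significant figure)
Yellow → 4 (second significant figure)
Gold → ×0.1 multiplier
Gold → ±5% tolerance
14 × 0.1 = 1.4 Ω

1.4 Ω ±5%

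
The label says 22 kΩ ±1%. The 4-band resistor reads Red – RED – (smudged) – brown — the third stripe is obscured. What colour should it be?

orange

22000 Ω = 22 × 10^3.
The third band is the multiplier, 10^3, which is orange.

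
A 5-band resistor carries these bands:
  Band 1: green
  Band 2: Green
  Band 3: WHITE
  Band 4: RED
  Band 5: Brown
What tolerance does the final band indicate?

±1%

The last band, brown, is the tolerance band.
Brown corresponds to ±1%.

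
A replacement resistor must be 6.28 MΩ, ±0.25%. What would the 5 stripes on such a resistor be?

6280000 Ω = 628 × 10^4.
6 → blue
2 → red
8 → grey
Multiplier 10^4 → yellow.
±0.25% tolerance → blue.

blue, red, grey, yellow, blue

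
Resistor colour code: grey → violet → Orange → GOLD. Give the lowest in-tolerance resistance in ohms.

Grey → 8 (first significant figure)
Violet → 7 (second significant figure)
Orange → ×10^3 multiplier
Gold → ±5% tolerance
87 × 1000 = 87000 Ω
Lowest = 87000 × (1 − 5/100) = 82650 Ω.

82650 Ω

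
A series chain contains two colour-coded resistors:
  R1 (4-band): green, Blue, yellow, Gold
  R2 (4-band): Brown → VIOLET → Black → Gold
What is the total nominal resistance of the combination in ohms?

560017 Ω

R1: green, blue → 56; yellow ×10^4 → 560000 Ω.
R2: brown, violet → 17; black ×1 → 17 Ω.
Series: 560000 + 17 = 560017 Ω.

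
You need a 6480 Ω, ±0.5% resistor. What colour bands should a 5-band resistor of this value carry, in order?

6480 Ω = 648 × 10^1.
6 → blue
4 → yellow
8 → grey
Multiplier 10^1 → brown.
±0.5% tolerance → green.

blue, yellow, grey, brown, green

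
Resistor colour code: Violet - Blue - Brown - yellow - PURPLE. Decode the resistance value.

7610000 Ω

Violet → 7 (first significant figure)
Blue → 6 (second significant figure)
Brown → 1 (third significant figure)
Yellow → ×10^4 multiplier
761 × 10000 = 7610000 Ω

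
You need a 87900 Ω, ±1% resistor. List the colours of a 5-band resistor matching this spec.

grey, violet, white, red, brown

87900 Ω = 879 × 10^2.
8 → grey
7 → violet
9 → white
Multiplier 10^2 → red.
±1% tolerance → brown.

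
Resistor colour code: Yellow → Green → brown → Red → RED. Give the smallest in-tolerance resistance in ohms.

44198 Ω

Yellow → 4 (first significant figure)
Green → 5 (second significant figure)
Brown → 1 (third significant figure)
Red → ×10^2 multiplier
Red → ±2% tolerance
451 × 100 = 45100 Ω
Smallest = 45100 × (1 − 2/100) = 44198 Ω.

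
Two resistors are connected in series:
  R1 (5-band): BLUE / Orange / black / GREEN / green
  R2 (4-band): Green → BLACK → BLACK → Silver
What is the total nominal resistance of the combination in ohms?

R1: blue, orange, black → 630; green ×10^5 → 63000000 Ω.
R2: green, black → 50; black ×1 → 50 Ω.
Series: 63000000 + 50 = 63000050 Ω.

63000050 Ω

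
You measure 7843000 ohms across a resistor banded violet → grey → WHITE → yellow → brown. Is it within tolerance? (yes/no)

yes

Violet → 7 (first significant figure)
Grey → 8 (second significant figure)
White → 9 (third significant figure)
Yellow → ×10^4 multiplier
Brown → ±1% tolerance
789 × 10000 = 7890000 Ω
Allowed range: 7811100 Ω to 7968900 Ω.
7843000 ohms lies inside that range.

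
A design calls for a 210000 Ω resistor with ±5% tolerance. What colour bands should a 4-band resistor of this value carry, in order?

red, brown, yellow, gold

210000 Ω = 21 × 10^4.
2 → red
1 → brown
Multiplier 10^4 → yellow.
±5% tolerance → gold.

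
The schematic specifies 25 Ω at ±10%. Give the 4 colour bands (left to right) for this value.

25 Ω = 25 × 10^0.
2 → red
5 → green
Multiplier 10^0 → black.
±10% tolerance → silver.

red, green, black, silver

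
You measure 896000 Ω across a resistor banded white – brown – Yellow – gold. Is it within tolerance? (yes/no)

White → 9 (first significant figure)
Brown → 1 (second significant figure)
Yellow → ×10^4 multiplier
Gold → ±5% tolerance
91 × 10000 = 910000 Ω
Allowed range: 864500 Ω to 955500 Ω.
896000 Ω lies inside that range.

yes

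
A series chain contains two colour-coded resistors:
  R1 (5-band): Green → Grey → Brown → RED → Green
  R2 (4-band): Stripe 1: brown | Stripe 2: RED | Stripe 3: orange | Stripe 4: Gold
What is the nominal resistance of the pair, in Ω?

R1: green, grey, brown → 581; red ×10^2 → 58100 Ω.
R2: brown, red → 12; orange ×10^3 → 12000 Ω.
Series: 58100 + 12000 = 70100 Ω.

70100 Ω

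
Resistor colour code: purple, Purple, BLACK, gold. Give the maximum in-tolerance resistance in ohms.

80.85 Ω

Violet → 7 (first significant figure)
Violet → 7 (second significant figure)
Black → ×1 multiplier
Gold → ±5% tolerance
77 × 1 = 77 Ω
Maximum = 77 × (1 + 5/100) = 80.85 Ω.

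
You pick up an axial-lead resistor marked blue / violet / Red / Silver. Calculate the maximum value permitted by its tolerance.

7370 Ω

Blue → 6 (first significant figure)
Violet → 7 (second significant figure)
Red → ×10^2 multiplier
Silver → ±10% tolerance
67 × 100 = 6700 Ω
Maximum = 6700 × (1 + 10/100) = 7370 Ω.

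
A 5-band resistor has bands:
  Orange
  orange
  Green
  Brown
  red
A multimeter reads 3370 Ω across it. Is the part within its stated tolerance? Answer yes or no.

Orange → 3 (first significant figure)
Orange → 3 (second significant figure)
Green → 5 (third significant figure)
Brown → ×10 multiplier
Red → ±2% tolerance
335 × 10 = 3350 Ω
Allowed range: 3283 Ω to 3417 Ω.
3370 Ω lies inside that range.

yes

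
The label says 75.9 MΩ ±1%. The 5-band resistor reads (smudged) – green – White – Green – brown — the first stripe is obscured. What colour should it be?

75900000 Ω = 759 × 10^5.
The first band gives digit 7 of the significand, and 7 is violet.

violet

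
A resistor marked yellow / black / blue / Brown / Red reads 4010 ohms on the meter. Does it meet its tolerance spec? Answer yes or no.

Yellow → 4 (first significant figure)
Black → 0 (second significant figure)
Blue → 6 (third significant figure)
Brown → ×10 multiplier
Red → ±2% tolerance
406 × 10 = 4060 Ω
Allowed range: 3978.8 Ω to 4141.2 Ω.
4010 ohms lies inside that range.

yes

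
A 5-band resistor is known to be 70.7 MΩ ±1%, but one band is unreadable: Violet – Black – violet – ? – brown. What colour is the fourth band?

green

70700000 Ω = 707 × 10^5.
The fourth band is the multiplier, 10^5, which is green.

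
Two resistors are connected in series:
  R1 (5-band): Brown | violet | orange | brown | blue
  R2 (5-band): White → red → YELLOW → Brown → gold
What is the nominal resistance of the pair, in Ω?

R1: brown, violet, orange → 173; brown ×10 → 1730 Ω.
R2: white, red, yellow → 924; brown ×10 → 9240 Ω.
Series: 1730 + 9240 = 10970 Ω.

10970 Ω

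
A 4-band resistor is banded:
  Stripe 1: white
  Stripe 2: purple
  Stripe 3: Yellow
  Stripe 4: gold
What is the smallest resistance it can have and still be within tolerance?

White → 9 (first significant figure)
Violet → 7 (second significant figure)
Yellow → ×10^4 multiplier
Gold → ±5% tolerance
97 × 10000 = 970000 Ω
Smallest = 970000 × (1 − 5/100) = 921500 Ω.

921500 Ω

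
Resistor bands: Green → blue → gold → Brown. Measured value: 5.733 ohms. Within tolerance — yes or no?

Green → 5 (first significant figure)
Blue → 6 (second significant figure)
Gold → ×0.1 multiplier
Brown → ±1% tolerance
56 × 0.1 = 5.6 Ω
Allowed range: 5.544 Ω to 5.656 Ω.
5.733 ohms lies outside that range.

no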